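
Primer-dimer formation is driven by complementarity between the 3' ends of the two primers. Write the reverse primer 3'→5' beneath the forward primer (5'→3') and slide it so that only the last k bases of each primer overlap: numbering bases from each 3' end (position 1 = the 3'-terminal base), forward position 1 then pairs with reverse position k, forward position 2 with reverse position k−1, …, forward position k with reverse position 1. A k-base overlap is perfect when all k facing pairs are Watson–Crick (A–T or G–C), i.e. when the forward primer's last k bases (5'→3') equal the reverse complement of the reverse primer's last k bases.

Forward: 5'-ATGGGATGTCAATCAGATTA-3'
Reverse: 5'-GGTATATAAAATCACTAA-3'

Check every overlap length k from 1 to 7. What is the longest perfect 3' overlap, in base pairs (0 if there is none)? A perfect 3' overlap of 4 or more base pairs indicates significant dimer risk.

Last 7 bases (5'→3') — forward …CAGATTA, reverse …TCACTAA.
Reverse complement of the reverse primer's last 7 bases: TTAGTGA; its first k bases are the reverse complement of the reverse primer's last k bases, so a perfect k-base overlap needs the forward primer's last k bases to equal them.
Comparing (forward last k vs required): k=1: A vs T ✗; k=2: TA vs TT ✗; k=3: TTA vs TTA ✓; k=4: ATTA vs TTAG ✗; k=5: GATTA vs TTAGT ✗; k=6: AGATTA vs TTAGTG ✗; k=7: CAGATTA vs TTAGTGA ✗.
Only k = 3 is perfect, so the longest perfect 3' overlap is 3.

Longest perfect overlap: 3 complementary base pairs; below the dimer-risk threshold (threshold 4).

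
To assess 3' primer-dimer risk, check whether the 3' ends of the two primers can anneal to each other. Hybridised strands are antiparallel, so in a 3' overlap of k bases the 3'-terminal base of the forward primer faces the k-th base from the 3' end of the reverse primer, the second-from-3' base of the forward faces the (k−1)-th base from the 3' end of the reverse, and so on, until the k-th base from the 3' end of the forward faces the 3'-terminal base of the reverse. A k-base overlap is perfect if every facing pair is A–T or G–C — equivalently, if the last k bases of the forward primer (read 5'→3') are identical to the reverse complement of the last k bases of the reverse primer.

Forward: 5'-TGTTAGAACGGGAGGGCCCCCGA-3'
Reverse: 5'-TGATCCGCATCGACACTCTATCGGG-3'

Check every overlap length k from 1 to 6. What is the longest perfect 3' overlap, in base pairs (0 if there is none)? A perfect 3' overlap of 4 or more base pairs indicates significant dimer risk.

Last 6 bases (5'→3') — forward …CCCCGA, reverse …ATCGGG.
Reverse complement of the reverse primer's last 6 bases: CCCGAT; its first k bases are the reverse complement of the reverse primer's last k bases, so a perfect k-base overlap needs the forward primer's last k bases to equal them.
Comparing (forward last k vs required): k=1: A vs C ✗; k=2: GA vs CC ✗; k=3: CGA vs CCC ✗; k=4: CCGA vs CCCG ✗; k=5: CCCGA vs CCCGA ✓; k=6: CCCCGA vs CCCGAT ✗.
Only k = 5 is perfect, so the longest perfect 3' overlap is 5.

Longest perfect overlap: 5 complementary base pairs; significant dimer risk (threshold 4).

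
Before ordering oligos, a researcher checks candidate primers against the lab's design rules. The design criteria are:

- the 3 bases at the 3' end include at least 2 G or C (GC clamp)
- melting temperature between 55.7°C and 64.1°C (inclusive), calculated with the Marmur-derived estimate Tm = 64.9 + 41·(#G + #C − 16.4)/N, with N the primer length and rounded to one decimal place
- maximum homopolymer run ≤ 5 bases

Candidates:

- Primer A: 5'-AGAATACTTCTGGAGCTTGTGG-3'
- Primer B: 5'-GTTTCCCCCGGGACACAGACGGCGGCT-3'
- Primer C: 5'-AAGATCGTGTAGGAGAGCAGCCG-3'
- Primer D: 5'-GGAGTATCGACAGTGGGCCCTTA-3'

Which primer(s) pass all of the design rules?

Primer C only.

Primer A (22 nt, A=5 T=7 G=7 C=3): 3' end TGG has 2 G/C ✓; Tm = 64.9 + 41·(10 − 16.4)/22 = 53.0°C, outside 55.7–64.1°C ✗; longest run = 2 ✓ — fails.
Primer B (27 nt, A=4 T=4 G=9 C=10): 3' end GCT has 2 G/C ✓; Tm = 64.9 + 41·(19 − 16.4)/27 = 68.8°C, outside 55.7–64.1°C ✗; longest run = 5 ✓ — fails.
Primer C (23 nt, A=7 T=3 G=9 C=4): 3' end CCG has 3 G/C ✓; Tm = 64.9 + 41·(13 − 16.4)/23 = 58.8°C ✓; longest run = 2 ✓ — passes.
Primer D (23 nt, A=5 T=5 G=8 C=5): 3' end TTA has 0 G/C, need ≥2 ✗; Tm = 64.9 + 41·(13 − 16.4)/23 = 58.8°C ✓; longest run = 3 ✓ — fails.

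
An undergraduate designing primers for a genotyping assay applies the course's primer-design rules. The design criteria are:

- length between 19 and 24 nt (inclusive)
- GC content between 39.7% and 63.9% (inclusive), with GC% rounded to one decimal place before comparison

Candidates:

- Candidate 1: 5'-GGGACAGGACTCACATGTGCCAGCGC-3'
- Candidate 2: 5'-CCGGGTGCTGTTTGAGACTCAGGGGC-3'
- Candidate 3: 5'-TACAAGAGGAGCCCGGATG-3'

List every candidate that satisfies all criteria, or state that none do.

Candidate 1 (26 nt, A=6 T=3 G=9 C=8): length 26, outside 19–24 ✗; GC 17/26 = 65.4%, outside 39.7–63.9% ✗ — fails.
Candidate 2 (26 nt, A=3 T=6 G=11 C=6): length 26, outside 19–24 ✗; GC 17/26 = 65.4%, outside 39.7–63.9% ✗ — fails.
Candidate 3 (19 nt, A=6 T=2 G=7 C=4): length 19 ✓; GC 11/19 = 57.9% ✓ — passes.

Candidate 3 only.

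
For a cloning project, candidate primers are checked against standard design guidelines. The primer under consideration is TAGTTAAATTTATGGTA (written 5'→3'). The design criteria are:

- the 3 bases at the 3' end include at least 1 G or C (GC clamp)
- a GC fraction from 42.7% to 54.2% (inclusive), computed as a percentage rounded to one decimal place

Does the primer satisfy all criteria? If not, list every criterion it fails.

Fails: GC content.

Base counts: A=6, T=8, G=3, C=0 (length 17).
GC clamp: 3' end GTA has 1 G/C ✓
GC content: GC 3/17 = 17.6%, outside 42.7–54.2% ✗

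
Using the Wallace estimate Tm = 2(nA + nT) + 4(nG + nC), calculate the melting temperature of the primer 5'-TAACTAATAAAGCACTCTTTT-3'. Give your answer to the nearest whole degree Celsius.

52°C

Base counts: A=8, T=8, G=1, C=4 (length 21).
Tm = 2·(8+8) + 4·(1+4) = 2·16 + 4·5 = 32 + 20 = 52°C.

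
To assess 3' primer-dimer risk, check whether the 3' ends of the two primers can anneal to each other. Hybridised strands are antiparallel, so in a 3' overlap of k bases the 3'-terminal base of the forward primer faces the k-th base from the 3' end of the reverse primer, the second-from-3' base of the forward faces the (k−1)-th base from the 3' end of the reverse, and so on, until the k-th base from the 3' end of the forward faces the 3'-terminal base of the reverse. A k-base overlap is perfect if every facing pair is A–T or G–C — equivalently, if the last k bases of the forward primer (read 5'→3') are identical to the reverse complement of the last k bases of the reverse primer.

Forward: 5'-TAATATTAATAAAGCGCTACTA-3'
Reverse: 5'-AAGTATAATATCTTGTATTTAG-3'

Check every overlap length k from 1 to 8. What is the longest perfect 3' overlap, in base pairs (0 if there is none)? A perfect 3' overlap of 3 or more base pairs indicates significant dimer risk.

Last 8 bases (5'→3') — forward …CGCTACTA, reverse …GTATTTAG.
Reverse complement of the reverse primer's last 8 bases: CTAAATAC; its first k bases are the reverse complement of the reverse primer's last k bases, so a perfect k-base overlap needs the forward primer's last k bases to equal them.
Comparing (forward last k vs required): k=1: A vs C ✗; k=2: TA vs CT ✗; k=3: CTA vs CTA ✓; k=4: ACTA vs CTAA ✗; k=5: TACTA vs CTAAA ✗; k=6: CTACTA vs CTAAAT ✗; k=7: GCTACTA vs CTAAATA ✗; k=8: CGCTACTA vs CTAAATAC ✗.
Only k = 3 is perfect, so the longest perfect 3' overlap is 3.

Longest perfect overlap: 3 complementary base pairs; significant dimer risk (threshold 3).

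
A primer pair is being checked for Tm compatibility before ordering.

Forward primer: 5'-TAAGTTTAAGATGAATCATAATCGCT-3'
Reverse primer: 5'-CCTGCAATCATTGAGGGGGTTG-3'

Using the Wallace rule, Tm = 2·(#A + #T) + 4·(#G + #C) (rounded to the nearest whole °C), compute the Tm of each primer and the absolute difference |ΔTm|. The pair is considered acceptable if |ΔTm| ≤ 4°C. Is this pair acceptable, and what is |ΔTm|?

Forward: A=10 T=9 G=4 C=3 → Tm = 2·19 + 4·7 = 66°C.
Reverse: A=4 T=6 G=8 C=4 → Tm = 2·10 + 4·12 = 68°C.
|ΔTm| = |66 − 68| = 2°C, ≤ 4°C.

|ΔTm| = 2°C; the pair is acceptable.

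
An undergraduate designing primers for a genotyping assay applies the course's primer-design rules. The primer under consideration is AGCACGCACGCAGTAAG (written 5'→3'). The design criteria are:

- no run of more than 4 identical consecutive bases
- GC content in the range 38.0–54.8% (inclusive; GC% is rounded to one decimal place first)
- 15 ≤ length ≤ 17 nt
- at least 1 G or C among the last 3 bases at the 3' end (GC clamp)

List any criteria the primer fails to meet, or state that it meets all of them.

Base counts: A=6, T=1, G=5, C=5 (length 17).
homopolymer run: longest run = 2 ✓
GC content: GC 10/17 = 58.8%, outside 38.0–54.8% ✗
length: length 17 ✓
GC clamp: 3' end AAG has 1 G/C ✓

Fails: GC content.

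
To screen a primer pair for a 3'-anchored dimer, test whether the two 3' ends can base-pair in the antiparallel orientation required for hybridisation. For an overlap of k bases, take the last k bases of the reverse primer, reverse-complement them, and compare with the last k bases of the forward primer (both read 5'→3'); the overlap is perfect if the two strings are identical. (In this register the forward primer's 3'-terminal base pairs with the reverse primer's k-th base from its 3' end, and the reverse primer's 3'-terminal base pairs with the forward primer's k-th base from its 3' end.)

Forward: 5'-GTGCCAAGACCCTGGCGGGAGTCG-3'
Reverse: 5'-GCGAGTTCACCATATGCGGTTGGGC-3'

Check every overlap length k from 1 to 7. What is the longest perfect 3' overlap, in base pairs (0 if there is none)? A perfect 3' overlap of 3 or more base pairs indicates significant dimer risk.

Last 7 bases (5'→3') — forward …GGAGTCG, reverse …GTTGGGC.
Reverse complement of the reverse primer's last 7 bases: GCCCAAC; its first k bases are the reverse complement of the reverse primer's last k bases, so a perfect k-base overlap needs the forward primer's last k bases to equal them.
Comparing (forward last k vs required): k=1: G vs G ✓; k=2: CG vs GC ✗; k=3: TCG vs GCC ✗; k=4: GTCG vs GCCC ✗; k=5: AGTCG vs GCCCA ✗; k=6: GAGTCG vs GCCCAA ✗; k=7: GGAGTCG vs GCCCAAC ✗.
Only k = 1 is perfect, so the longest perfect 3' overlap is 1.

Longest perfect overlap: 1 complementary base pair; below the dimer-risk threshold (threshold 3).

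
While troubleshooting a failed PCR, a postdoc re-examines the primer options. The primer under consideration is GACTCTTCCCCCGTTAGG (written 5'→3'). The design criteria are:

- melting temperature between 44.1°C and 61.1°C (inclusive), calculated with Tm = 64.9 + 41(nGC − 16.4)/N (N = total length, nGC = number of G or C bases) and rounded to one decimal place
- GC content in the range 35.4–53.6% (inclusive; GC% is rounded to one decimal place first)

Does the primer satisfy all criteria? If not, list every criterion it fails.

Fails: GC content.

Base counts: A=2, T=5, G=4, C=7 (length 18).
Tm: Tm = 64.9 + 41·(11 − 16.4)/18 = 52.6°C ✓
GC content: GC 11/18 = 61.1%, outside 35.4–53.6% ✗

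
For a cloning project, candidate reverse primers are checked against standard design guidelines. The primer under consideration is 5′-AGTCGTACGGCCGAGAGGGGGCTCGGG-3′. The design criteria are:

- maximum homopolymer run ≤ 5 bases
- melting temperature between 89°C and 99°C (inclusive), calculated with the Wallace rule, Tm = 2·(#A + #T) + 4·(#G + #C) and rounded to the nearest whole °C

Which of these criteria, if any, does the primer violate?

Base counts: A=4, T=3, G=14, C=6 (length 27).
homopolymer run: longest run = 5 ✓
Tm: Tm = 2·7 + 4·20 = 94°C ✓

Meets all criteria.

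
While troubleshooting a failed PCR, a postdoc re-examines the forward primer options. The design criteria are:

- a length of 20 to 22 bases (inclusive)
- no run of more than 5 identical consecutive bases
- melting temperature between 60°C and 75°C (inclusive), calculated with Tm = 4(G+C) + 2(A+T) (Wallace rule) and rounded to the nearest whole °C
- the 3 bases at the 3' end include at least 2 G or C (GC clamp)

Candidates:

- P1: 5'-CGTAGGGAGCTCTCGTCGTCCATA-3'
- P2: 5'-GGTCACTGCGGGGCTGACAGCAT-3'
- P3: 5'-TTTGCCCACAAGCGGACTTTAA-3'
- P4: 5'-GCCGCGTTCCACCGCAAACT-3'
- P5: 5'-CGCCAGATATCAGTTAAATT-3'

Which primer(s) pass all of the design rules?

P1 (24 nt, A=4 T=6 G=7 C=7): length 24, outside 20–22 ✗; longest run = 3 ✓; Tm = 2·10 + 4·14 = 76°C, outside 60–75°C ✗; 3' end ATA has 0 G/C, need ≥2 ✗ — fails.
P2 (23 nt, A=4 T=4 G=9 C=6): length 23, outside 20–22 ✗; longest run = 4 ✓; Tm = 2·8 + 4·15 = 76°C, outside 60–75°C ✗; 3' end CAT has 1 G/C, need ≥2 ✗ — fails.
P3 (22 nt, A=6 T=6 G=4 C=6): length 22 ✓; longest run = 3 ✓; Tm = 2·12 + 4·10 = 64°C ✓; 3' end TAA has 0 G/C, need ≥2 ✗ — fails.
P4 (20 nt, A=4 T=3 G=4 C=9): length 20 ✓; longest run = 3 ✓; Tm = 2·7 + 4·13 = 66°C ✓; 3' end ACT has 1 G/C, need ≥2 ✗ — fails.
P5 (20 nt, A=7 T=6 G=3 C=4): length 20 ✓; longest run = 3 ✓; Tm = 2·13 + 4·7 = 54°C, outside 60–75°C ✗; 3' end ATT has 0 G/C, need ≥2 ✗ — fails.

None of the candidates satisfy all criteria.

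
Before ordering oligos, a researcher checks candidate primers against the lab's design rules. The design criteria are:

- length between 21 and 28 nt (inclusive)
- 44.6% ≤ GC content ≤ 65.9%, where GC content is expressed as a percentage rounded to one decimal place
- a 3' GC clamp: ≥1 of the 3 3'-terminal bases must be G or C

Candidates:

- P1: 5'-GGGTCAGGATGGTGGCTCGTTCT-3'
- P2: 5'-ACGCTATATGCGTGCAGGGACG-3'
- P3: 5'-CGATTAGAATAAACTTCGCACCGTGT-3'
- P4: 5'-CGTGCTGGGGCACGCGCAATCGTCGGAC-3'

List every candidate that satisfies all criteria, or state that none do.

P1 and P2.

P1 (23 nt, A=2 T=7 G=10 C=4): length 23 ✓; GC 14/23 = 60.9% ✓; 3' end TCT has 1 G/C ✓ — passes.
P2 (22 nt, A=5 T=4 G=8 C=5): length 22 ✓; GC 13/22 = 59.1% ✓; 3' end ACG has 2 G/C ✓ — passes.
P3 (26 nt, A=8 T=7 G=5 C=6): length 26 ✓; GC 11/26 = 42.3%, outside 44.6–65.9% ✗; 3' end TGT has 1 G/C ✓ — fails.
P4 (28 nt, A=4 T=4 G=11 C=9): length 28 ✓; GC 20/28 = 71.4%, outside 44.6–65.9% ✗; 3' end GAC has 2 G/C ✓ — fails.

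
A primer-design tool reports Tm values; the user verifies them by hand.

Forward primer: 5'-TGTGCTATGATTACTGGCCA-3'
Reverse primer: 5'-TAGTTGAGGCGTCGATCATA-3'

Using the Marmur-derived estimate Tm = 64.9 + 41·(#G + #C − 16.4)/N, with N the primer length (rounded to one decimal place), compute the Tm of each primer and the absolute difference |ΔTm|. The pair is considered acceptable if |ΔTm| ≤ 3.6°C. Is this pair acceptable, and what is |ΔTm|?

Forward: G+C = 9, N = 20 → Tm = 64.9 + 41·(9 − 16.4)/20 = 49.7°C.
Reverse: G+C = 9, N = 20 → Tm = 64.9 + 41·(9 − 16.4)/20 = 49.7°C.
|ΔTm| = |49.7 − 49.7| = 0.0°C, ≤ 3.6°C.

|ΔTm| = 0.0°C; the pair is acceptable.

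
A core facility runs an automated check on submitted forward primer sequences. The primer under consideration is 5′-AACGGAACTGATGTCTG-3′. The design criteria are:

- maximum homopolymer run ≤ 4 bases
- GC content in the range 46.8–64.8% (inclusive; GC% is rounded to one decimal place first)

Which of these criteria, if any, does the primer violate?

Base counts: A=5, T=4, G=5, C=3 (length 17).
homopolymer run: longest run = 2 ✓
GC content: GC 8/17 = 47.1% ✓

Meets all criteria.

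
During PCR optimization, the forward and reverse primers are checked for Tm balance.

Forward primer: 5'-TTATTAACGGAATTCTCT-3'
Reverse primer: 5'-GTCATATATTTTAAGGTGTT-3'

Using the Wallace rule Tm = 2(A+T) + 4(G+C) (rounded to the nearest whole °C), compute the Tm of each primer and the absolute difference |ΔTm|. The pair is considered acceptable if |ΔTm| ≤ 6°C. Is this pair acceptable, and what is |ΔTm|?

|ΔTm| = 4°C; the pair is acceptable.

Forward: A=5 T=8 G=2 C=3 → Tm = 2·13 + 4·5 = 46°C.
Reverse: A=5 T=10 G=4 C=1 → Tm = 2·15 + 4·5 = 50°C.
|ΔTm| = |46 − 50| = 4°C, ≤ 6°C.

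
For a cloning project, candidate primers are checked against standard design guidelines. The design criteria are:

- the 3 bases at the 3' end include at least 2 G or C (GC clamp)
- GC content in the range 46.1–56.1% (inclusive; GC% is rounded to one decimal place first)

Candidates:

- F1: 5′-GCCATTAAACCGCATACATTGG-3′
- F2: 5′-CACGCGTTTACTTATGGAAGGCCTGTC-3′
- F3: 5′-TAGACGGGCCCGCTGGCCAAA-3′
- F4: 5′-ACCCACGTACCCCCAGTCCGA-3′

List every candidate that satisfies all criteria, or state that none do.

F2 only.

F1 (22 nt, A=7 T=5 G=4 C=6): 3' end TGG has 2 G/C ✓; GC 10/22 = 45.5%, outside 46.1–56.1% ✗ — fails.
F2 (27 nt, A=5 T=8 G=7 C=7): 3' end GTC has 2 G/C ✓; GC 14/27 = 51.9% ✓ — passes.
F3 (21 nt, A=5 T=2 G=7 C=7): 3' end AAA has 0 G/C, need ≥2 ✗; GC 14/21 = 66.7%, outside 46.1–56.1% ✗ — fails.
F4 (21 nt, A=5 T=2 G=3 C=11): 3' end CGA has 2 G/C ✓; GC 14/21 = 66.7%, outside 46.1–56.1% ✗ — fails.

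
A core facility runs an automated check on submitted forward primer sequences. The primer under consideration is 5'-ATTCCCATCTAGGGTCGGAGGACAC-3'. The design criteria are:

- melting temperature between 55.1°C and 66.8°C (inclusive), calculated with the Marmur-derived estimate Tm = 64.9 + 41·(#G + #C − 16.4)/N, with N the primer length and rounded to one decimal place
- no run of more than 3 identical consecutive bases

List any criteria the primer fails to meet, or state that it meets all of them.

Base counts: A=6, T=5, G=7, C=7 (length 25).
Tm: Tm = 64.9 + 41·(14 − 16.4)/25 = 61.0°C ✓
homopolymer run: longest run = 3 ✓

Meets all criteria.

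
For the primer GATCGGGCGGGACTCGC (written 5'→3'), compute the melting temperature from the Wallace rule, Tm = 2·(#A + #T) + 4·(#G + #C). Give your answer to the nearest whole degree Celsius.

Base counts: A=2, T=2, G=8, C=5 (length 17).
Tm = 2·(2+2) + 4·(8+5) = 2·4 + 4·13 = 8 + 52 = 60°C.

60°C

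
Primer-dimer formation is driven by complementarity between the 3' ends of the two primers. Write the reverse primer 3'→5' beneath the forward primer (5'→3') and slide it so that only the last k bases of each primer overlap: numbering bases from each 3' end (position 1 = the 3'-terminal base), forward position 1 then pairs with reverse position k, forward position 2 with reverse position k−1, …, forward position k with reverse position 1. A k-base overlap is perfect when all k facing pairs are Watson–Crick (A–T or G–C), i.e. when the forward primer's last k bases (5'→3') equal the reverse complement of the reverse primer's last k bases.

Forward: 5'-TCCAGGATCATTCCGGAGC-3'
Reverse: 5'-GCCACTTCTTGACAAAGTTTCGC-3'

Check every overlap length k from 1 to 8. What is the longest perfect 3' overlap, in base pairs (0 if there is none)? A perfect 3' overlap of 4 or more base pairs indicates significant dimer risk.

Longest perfect overlap: 2 complementary base pairs; below the dimer-risk threshold (threshold 4).

Last 8 bases (5'→3') — forward …TCCGGAGC, reverse …AGTTTCGC.
Reverse complement of the reverse primer's last 8 bases: GCGAAACT; its first k bases are the reverse complement of the reverse primer's last k bases, so a perfect k-base overlap needs the forward primer's last k bases to equal them.
Comparing (forward last k vs required): k=1: C vs G ✗; k=2: GC vs GC ✓; k=3: AGC vs GCG ✗; k=4: GAGC vs GCGA ✗; k=5: GGAGC vs GCGAA ✗; k=6: CGGAGC vs GCGAAA ✗; k=7: CCGGAGC vs GCGAAAC ✗; k=8: TCCGGAGC vs GCGAAACT ✗.
Only k = 2 is perfect, so the longest perfect 3' overlap is 2.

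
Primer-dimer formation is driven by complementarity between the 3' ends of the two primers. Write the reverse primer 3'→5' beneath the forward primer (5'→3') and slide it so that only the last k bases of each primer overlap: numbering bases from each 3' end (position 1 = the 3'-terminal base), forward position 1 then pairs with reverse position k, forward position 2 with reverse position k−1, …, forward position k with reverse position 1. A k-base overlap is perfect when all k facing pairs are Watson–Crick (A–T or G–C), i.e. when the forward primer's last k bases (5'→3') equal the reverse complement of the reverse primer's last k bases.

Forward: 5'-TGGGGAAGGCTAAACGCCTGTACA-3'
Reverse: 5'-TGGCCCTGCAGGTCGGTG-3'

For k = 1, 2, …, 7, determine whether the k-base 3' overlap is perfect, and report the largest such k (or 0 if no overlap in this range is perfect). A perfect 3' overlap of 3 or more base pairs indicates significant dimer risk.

Last 7 bases (5'→3') — forward …CTGTACA, reverse …GTCGGTG.
Reverse complement of the reverse primer's last 7 bases: CACCGAC; its first k bases are the reverse complement of the reverse primer's last k bases, so a perfect k-base overlap needs the forward primer's last k bases to equal them.
Comparing (forward last k vs required): k=1: A vs C ✗; k=2: CA vs CA ✓; k=3: ACA vs CAC ✗; k=4: TACA vs CACC ✗; k=5: GTACA vs CACCG ✗; k=6: TGTACA vs CACCGA ✗; k=7: CTGTACA vs CACCGAC ✗.
Only k = 2 is perfect, so the longest perfect 3' overlap is 2.

Longest perfect overlap: 2 complementary base pairs; below the dimer-risk threshold (threshold 3).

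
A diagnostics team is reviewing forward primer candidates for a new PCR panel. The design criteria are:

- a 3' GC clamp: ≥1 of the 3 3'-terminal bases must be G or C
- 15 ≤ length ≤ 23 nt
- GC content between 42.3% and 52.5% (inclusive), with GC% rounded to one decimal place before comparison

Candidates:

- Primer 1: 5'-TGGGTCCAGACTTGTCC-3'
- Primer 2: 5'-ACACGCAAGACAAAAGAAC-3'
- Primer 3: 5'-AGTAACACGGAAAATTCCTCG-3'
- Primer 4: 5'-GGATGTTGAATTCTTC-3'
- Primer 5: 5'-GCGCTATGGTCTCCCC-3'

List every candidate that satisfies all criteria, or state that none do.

Primer 3 only.

Primer 1 (17 nt, A=2 T=5 G=5 C=5): 3' end TCC has 2 G/C ✓; length 17 ✓; GC 10/17 = 58.8%, outside 42.3–52.5% ✗ — fails.
Primer 2 (19 nt, A=11 T=0 G=3 C=5): 3' end AAC has 1 G/C ✓; length 19 ✓; GC 8/19 = 42.1%, outside 42.3–52.5% ✗ — fails.
Primer 3 (21 nt, A=8 T=4 G=4 C=5): 3' end TCG has 2 G/C ✓; length 21 ✓; GC 9/21 = 42.9% ✓ — passes.
Primer 4 (16 nt, A=3 T=7 G=4 C=2): 3' end TTC has 1 G/C ✓; length 16 ✓; GC 6/16 = 37.5%, outside 42.3–52.5% ✗ — fails.
Primer 5 (16 nt, A=1 T=4 G=4 C=7): 3' end CCC has 3 G/C ✓; length 16 ✓; GC 11/16 = 68.8%, outside 42.3–52.5% ✗ — fails.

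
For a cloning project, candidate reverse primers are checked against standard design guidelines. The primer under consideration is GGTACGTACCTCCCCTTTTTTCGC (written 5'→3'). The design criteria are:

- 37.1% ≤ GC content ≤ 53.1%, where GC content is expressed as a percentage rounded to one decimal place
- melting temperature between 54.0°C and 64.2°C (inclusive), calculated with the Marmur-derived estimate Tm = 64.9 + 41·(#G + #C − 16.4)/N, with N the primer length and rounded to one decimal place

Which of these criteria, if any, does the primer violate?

Fails: GC content.

Base counts: A=2, T=9, G=4, C=9 (length 24).
GC content: GC 13/24 = 54.2%, outside 37.1–53.1% ✗
Tm: Tm = 64.9 + 41·(13 − 16.4)/24 = 59.1°C ✓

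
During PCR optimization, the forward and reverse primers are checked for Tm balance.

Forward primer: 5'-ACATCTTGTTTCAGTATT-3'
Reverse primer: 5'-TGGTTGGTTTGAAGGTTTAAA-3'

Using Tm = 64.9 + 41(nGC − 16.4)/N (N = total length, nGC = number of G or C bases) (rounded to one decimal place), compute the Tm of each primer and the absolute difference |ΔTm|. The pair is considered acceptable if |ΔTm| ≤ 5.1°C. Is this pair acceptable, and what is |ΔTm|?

Forward: G+C = 5, N = 18 → Tm = 64.9 + 41·(5 − 16.4)/18 = 38.9°C.
Reverse: G+C = 7, N = 21 → Tm = 64.9 + 41·(7 − 16.4)/21 = 46.5°C.
|ΔTm| = |38.9 − 46.5| = 7.6°C, > 5.1°C.

|ΔTm| = 7.6°C; the pair is not acceptable.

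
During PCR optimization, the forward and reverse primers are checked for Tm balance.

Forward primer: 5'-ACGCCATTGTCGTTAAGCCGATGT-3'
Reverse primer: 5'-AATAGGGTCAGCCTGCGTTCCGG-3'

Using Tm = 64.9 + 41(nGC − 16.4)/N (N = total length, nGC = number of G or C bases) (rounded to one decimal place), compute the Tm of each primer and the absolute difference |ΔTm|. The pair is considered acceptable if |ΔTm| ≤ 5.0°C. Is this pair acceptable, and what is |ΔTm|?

|ΔTm| = 3.2°C; the pair is acceptable.

Forward: G+C = 12, N = 24 → Tm = 64.9 + 41·(12 − 16.4)/24 = 57.4°C.
Reverse: G+C = 14, N = 23 → Tm = 64.9 + 41·(14 − 16.4)/23 = 60.6°C.
|ΔTm| = |57.4 − 60.6| = 3.2°C, ≤ 5.0°C.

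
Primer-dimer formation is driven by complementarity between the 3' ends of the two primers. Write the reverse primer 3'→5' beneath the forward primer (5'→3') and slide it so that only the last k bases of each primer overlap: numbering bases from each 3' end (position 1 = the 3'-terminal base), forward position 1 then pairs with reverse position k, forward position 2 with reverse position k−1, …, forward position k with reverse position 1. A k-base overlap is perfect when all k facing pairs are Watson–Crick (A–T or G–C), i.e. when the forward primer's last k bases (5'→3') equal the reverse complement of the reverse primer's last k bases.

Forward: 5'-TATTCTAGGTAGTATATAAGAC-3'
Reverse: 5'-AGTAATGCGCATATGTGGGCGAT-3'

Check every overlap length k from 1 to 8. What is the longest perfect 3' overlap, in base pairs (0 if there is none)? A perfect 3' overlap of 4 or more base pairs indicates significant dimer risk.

Last 8 bases (5'→3') — forward …TATAAGAC, reverse …TGGGCGAT.
Reverse complement of the reverse primer's last 8 bases: ATCGCCCA; its first k bases are the reverse complement of the reverse primer's last k bases, so a perfect k-base overlap needs the forward primer's last k bases to equal them.
Comparing (forward last k vs required): k=1: C vs A ✗; k=2: AC vs AT ✗; k=3: GAC vs ATC ✗; k=4: AGAC vs ATCG ✗; k=5: AAGAC vs ATCGC ✗; k=6: TAAGAC vs ATCGCC ✗; k=7: ATAAGAC vs ATCGCCC ✗; k=8: TATAAGAC vs ATCGCCCA ✗.
No overlap length from 1 to 8 is perfect, so the longest perfect 3' overlap is 0.

Longest perfect overlap: 0 complementary base pairs; below the dimer-risk threshold (threshold 4).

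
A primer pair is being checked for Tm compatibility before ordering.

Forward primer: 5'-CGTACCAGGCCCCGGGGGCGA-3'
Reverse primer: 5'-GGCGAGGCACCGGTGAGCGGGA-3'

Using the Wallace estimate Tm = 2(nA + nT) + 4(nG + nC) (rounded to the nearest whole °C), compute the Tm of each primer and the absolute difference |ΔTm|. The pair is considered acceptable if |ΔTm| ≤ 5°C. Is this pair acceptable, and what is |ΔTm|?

|ΔTm| = 2°C; the pair is acceptable.

Forward: A=3 T=1 G=9 C=8 → Tm = 2·4 + 4·17 = 76°C.
Reverse: A=4 T=1 G=12 C=5 → Tm = 2·5 + 4·17 = 78°C.
|ΔTm| = |76 − 78| = 2°C, ≤ 5°C.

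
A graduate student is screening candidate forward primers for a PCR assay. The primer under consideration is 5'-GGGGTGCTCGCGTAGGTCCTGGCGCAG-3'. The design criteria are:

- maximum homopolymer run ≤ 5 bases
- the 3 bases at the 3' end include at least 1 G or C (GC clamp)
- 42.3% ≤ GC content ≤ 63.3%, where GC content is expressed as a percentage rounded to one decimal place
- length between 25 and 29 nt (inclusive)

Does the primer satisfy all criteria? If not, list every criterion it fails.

Base counts: A=2, T=5, G=13, C=7 (length 27).
homopolymer run: longest run = 4 ✓
GC clamp: 3' end CAG has 2 G/C ✓
GC content: GC 20/27 = 74.1%, outside 42.3–63.3% ✗
length: length 27 ✓

Fails: GC content.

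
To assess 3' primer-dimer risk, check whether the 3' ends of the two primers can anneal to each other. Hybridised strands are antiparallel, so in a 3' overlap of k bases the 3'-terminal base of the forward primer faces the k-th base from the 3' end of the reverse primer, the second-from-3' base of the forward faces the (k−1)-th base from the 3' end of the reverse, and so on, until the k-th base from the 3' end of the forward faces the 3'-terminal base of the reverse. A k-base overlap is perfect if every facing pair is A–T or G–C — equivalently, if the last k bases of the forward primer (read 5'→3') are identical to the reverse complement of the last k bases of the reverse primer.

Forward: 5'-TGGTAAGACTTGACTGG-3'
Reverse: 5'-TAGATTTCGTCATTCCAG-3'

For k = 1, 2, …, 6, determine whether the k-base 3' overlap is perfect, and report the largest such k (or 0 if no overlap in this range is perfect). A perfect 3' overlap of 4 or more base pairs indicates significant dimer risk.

Last 6 bases (5'→3') — forward …GACTGG, reverse …TTCCAG.
Reverse complement of the reverse primer's last 6 bases: CTGGAA; its first k bases are the reverse complement of the reverse primer's last k bases, so a perfect k-base overlap needs the forward primer's last k bases to equal them.
Comparing (forward last k vs required): k=1: G vs C ✗; k=2: GG vs CT ✗; k=3: TGG vs CTG ✗; k=4: CTGG vs CTGG ✓; k=5: ACTGG vs CTGGA ✗; k=6: GACTGG vs CTGGAA ✗.
Only k = 4 is perfect, so the longest perfect 3' overlap is 4.

Longest perfect overlap: 4 complementary base pairs; significant dimer risk (threshold 4).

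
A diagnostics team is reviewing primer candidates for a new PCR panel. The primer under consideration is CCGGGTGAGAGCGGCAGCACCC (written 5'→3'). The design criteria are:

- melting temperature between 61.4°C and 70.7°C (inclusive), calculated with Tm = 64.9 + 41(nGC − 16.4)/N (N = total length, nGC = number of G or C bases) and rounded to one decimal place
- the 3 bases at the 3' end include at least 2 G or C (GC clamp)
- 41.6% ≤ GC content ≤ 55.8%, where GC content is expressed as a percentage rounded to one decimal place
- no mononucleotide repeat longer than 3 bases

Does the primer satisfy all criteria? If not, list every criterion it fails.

Base counts: A=4, T=1, G=9, C=8 (length 22).
Tm: Tm = 64.9 + 41·(17 − 16.4)/22 = 66.0°C ✓
GC clamp: 3' end CCC has 3 G/C ✓
GC content: GC 17/22 = 77.3%, outside 41.6–55.8% ✗
homopolymer run: longest run = 3 ✓

Fails: GC content.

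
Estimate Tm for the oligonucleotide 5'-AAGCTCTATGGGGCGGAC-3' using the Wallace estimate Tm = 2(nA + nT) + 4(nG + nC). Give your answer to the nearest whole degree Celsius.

Base counts: A=4, T=3, G=7, C=4 (length 18).
Tm = 2·(4+3) + 4·(7+4) = 2·7 + 4·11 = 14 + 44 = 58°C.

58°C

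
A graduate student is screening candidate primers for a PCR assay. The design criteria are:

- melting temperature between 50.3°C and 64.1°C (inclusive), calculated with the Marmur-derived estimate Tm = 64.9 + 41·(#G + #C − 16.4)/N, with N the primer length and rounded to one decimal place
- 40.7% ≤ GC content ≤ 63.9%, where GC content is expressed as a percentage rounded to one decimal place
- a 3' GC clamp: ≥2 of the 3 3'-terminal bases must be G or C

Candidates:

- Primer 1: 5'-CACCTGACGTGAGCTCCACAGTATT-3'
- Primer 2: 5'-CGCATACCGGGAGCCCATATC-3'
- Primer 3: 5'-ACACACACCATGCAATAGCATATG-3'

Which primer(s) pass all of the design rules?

Primer 1 (25 nt, A=6 T=6 G=5 C=8): Tm = 64.9 + 41·(13 − 16.4)/25 = 59.3°C ✓; GC 13/25 = 52.0% ✓; 3' end ATT has 0 G/C, need ≥2 ✗ — fails.
Primer 2 (21 nt, A=5 T=3 G=5 C=8): Tm = 64.9 + 41·(13 − 16.4)/21 = 58.3°C ✓; GC 13/21 = 61.9% ✓; 3' end ATC has 1 G/C, need ≥2 ✗ — fails.
Primer 3 (24 nt, A=10 T=4 G=3 C=7): Tm = 64.9 + 41·(10 − 16.4)/24 = 54.0°C ✓; GC 10/24 = 41.7% ✓; 3' end ATG has 1 G/C, need ≥2 ✗ — fails.

None of the candidates satisfy all criteria.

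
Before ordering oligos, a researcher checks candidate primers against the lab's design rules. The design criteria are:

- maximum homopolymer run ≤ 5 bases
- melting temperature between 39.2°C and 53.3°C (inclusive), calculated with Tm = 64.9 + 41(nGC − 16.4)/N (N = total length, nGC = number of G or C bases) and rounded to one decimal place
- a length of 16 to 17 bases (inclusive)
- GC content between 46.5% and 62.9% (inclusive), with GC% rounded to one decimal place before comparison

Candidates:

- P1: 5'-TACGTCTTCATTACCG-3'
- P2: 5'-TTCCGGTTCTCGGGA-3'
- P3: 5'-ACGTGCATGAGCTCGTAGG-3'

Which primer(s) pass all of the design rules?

None of the candidates satisfy all criteria.

P1 (16 nt, A=3 T=6 G=2 C=5): longest run = 2 ✓; Tm = 64.9 + 41·(7 − 16.4)/16 = 40.8°C ✓; length 16 ✓; GC 7/16 = 43.8%, outside 46.5–62.9% ✗ — fails.
P2 (15 nt, A=1 T=5 G=5 C=4): longest run = 3 ✓; Tm = 64.9 + 41·(9 − 16.4)/15 = 44.7°C ✓; length 15, outside 16–17 ✗; GC 9/15 = 60.0% ✓ — fails.
P3 (19 nt, A=4 T=4 G=7 C=4): longest run = 2 ✓; Tm = 64.9 + 41·(11 − 16.4)/19 = 53.2°C ✓; length 19, outside 16–17 ✗; GC 11/19 = 57.9% ✓ — fails.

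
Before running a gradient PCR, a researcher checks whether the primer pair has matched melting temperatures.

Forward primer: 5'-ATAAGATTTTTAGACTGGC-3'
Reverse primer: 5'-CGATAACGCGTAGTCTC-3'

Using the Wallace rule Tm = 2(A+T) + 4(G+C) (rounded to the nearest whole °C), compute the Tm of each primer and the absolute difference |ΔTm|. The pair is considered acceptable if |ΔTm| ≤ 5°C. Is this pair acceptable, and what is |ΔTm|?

|ΔTm| = 2°C; the pair is acceptable.

Forward: A=6 T=7 G=4 C=2 → Tm = 2·13 + 4·6 = 50°C.
Reverse: A=4 T=4 G=4 C=5 → Tm = 2·8 + 4·9 = 52°C.
|ΔTm| = |50 − 52| = 2°C, ≤ 5°C.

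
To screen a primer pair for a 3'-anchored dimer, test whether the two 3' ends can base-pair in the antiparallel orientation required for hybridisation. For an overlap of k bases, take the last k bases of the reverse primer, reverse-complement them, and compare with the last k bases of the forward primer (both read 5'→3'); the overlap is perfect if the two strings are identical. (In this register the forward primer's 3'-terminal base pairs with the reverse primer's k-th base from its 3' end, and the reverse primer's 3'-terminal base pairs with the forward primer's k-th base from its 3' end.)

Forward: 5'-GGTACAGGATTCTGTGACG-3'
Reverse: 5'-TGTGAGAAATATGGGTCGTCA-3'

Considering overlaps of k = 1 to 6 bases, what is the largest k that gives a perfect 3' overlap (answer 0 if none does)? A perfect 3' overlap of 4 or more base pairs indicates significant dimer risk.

Last 6 bases (5'→3') — forward …GTGACG, reverse …TCGTCA.
Reverse complement of the reverse primer's last 6 bases: TGACGA; its first k bases are the reverse complement of the reverse primer's last k bases, so a perfect k-base overlap needs the forward primer's last k bases to equal them.
Comparing (forward last k vs required): k=1: G vs T ✗; k=2: CG vs TG ✗; k=3: ACG vs TGA ✗; k=4: GACG vs TGAC ✗; k=5: TGACG vs TGACG ✓; k=6: GTGACG vs TGACGA ✗.
Only k = 5 is perfect, so the longest perfect 3' overlap is 5.

Longest perfect overlap: 5 complementary base pairs; significant dimer risk (threshold 4).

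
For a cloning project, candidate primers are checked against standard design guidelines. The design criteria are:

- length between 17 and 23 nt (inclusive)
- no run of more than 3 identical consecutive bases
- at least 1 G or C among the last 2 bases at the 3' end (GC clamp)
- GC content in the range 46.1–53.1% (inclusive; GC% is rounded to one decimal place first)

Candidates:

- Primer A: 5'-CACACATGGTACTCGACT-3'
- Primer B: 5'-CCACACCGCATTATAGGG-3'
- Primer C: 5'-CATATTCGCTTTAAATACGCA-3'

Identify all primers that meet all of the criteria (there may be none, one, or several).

Primer A only.

Primer A (18 nt, A=5 T=4 G=3 C=6): length 18 ✓; longest run = 2 ✓; 3' end CT has 1 G/C ✓; GC 9/18 = 50.0% ✓ — passes.
Primer B (18 nt, A=5 T=3 G=4 C=6): length 18 ✓; longest run = 3 ✓; 3' end GG has 2 G/C ✓; GC 10/18 = 55.6%, outside 46.1–53.1% ✗ — fails.
Primer C (21 nt, A=7 T=7 G=2 C=5): length 21 ✓; longest run = 3 ✓; 3' end CA has 1 G/C ✓; GC 7/21 = 33.3%, outside 46.1–53.1% ✗ — fails.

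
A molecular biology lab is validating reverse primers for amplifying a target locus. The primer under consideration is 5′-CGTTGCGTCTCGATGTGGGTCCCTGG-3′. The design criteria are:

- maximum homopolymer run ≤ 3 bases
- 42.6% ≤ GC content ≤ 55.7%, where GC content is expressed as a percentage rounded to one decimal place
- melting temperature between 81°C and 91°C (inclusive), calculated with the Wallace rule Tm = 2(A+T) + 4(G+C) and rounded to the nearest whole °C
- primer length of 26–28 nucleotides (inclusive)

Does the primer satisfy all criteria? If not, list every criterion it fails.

Base counts: A=1, T=8, G=10, C=7 (length 26).
homopolymer run: longest run = 3 ✓
GC content: GC 17/26 = 65.4%, outside 42.6–55.7% ✗
Tm: Tm = 2·9 + 4·17 = 86°C ✓
length: length 26 ✓

Fails: GC content.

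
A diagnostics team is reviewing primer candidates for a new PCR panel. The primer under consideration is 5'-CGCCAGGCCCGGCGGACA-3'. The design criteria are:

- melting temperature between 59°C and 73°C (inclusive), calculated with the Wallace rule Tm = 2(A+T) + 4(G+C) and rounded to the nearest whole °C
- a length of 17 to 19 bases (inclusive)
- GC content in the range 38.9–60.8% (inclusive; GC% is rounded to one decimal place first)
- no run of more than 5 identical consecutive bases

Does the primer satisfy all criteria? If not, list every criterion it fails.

Base counts: A=3, T=0, G=7, C=8 (length 18).
Tm: Tm = 2·3 + 4·15 = 66°C ✓
length: length 18 ✓
GC content: GC 15/18 = 83.3%, outside 38.9–60.8% ✗
homopolymer run: longest run = 3 ✓

Fails: GC content.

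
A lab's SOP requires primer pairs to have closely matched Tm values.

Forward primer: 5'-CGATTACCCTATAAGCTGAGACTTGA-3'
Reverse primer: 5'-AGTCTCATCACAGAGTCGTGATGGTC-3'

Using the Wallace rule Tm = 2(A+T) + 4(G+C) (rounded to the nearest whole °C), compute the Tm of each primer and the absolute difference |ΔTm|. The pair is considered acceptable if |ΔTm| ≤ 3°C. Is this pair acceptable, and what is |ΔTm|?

Forward: A=8 T=7 G=5 C=6 → Tm = 2·15 + 4·11 = 74°C.
Reverse: A=6 T=7 G=7 C=6 → Tm = 2·13 + 4·13 = 78°C.
|ΔTm| = |74 − 78| = 4°C, > 3°C.

|ΔTm| = 4°C; the pair is not acceptable.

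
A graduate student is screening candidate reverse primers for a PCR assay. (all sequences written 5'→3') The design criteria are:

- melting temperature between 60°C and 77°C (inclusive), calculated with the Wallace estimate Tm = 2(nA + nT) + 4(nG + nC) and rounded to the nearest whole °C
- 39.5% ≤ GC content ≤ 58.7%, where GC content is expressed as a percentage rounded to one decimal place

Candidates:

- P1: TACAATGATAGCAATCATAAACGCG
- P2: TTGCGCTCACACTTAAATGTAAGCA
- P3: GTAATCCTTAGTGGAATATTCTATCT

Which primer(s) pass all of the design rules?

P2 only.

P1 (25 nt, A=11 T=5 G=4 C=5): Tm = 2·16 + 4·9 = 68°C ✓; GC 9/25 = 36.0%, outside 39.5–58.7% ✗ — fails.
P2 (25 nt, A=8 T=7 G=4 C=6): Tm = 2·15 + 4·10 = 70°C ✓; GC 10/25 = 40.0% ✓ — passes.
P3 (26 nt, A=7 T=11 G=4 C=4): Tm = 2·18 + 4·8 = 68°C ✓; GC 8/26 = 30.8%, outside 39.5–58.7% ✗ — fails.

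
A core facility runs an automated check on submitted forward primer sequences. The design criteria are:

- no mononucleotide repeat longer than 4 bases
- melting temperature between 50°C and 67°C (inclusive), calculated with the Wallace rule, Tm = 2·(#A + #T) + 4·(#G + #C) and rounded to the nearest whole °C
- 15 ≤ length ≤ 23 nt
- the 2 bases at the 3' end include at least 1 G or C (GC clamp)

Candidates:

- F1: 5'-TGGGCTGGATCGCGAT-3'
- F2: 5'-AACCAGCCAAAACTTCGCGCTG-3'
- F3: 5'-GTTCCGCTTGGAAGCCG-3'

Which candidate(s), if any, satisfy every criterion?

F1 (16 nt, A=2 T=4 G=7 C=3): longest run = 3 ✓; Tm = 2·6 + 4·10 = 52°C ✓; length 16 ✓; 3' end AT has 0 G/C, need ≥1 ✗ — fails.
F2 (22 nt, A=7 T=3 G=4 C=8): longest run = 4 ✓; Tm = 2·10 + 4·12 = 68°C, outside 50–67°C ✗; length 22 ✓; 3' end TG has 1 G/C ✓ — fails.
F3 (17 nt, A=2 T=4 G=6 C=5): longest run = 2 ✓; Tm = 2·6 + 4·11 = 56°C ✓; length 17 ✓; 3' end CG has 2 G/C ✓ — passes.

F3 only.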